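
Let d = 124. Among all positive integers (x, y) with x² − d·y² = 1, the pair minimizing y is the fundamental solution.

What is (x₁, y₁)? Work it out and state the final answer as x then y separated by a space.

4620799 414960

√124 → a₀=11, period (7,2,1,1,1,…,2,7,22); ℓ=16 even so k=15
step 0: (11, 1)  from 11·(1,0) + (0,1)
…
step 7: (3040, 273)  from 1·(2383,214) + (657,59)
step 8: (14543, 1306)  from 4·(3040,273) + (2383,214)
step 9: (17583, 1579)  from 1·(14543,1306) + (3040,273)
…
step 12: (152167, 13665)  from 1·(84875,7622) + (67292,6043)
step 13: (237042, 21287)  from 1·(152167,13665) + (84875,7622)
step 14: (626251, 56239)  from 2·(237042,21287) + (152167,13665)
step 15: (4620799, 414960)  from 7·(626251,56239) + (237042,21287)
→ (4620799, 414960).  Check: 4620799²=21351783398401, 124·414960²=21351783398400, difference 1.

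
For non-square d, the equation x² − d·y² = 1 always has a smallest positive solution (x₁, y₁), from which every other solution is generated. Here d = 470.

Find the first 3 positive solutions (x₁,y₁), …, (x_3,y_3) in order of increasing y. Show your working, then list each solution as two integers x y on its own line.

√470 → a₀=21, period (1,2,8,2,1,42); ℓ=6 even so k=5
a_0=21:  p_0=21·1+0=21,  q_0=21·0+1=1
a_1=1:  p_1=1·21+1=22,  q_1=1·1+0=1
…
a_4=2:  p_4=2·542+65=1149,  q_4=2·25+3=53
a_5=1:  p_5=1·1149+542=1691,  q_5=1·53+25=78
(x₁, y₁) = (1691, 78);  1691² − 470·78² = 1 ✓
k=2:  x_2 = 1691·1691+470·78·78 = 5718961,  y_2 = 1691·78+78·1691 = 263796
k=3:  x_3 = 1691·5718961+470·78·263796 = 19341524411,  y_3 = 1691·263796+78·5718961 = 892157994

1691 78
5718961 263796
19341524411 892157994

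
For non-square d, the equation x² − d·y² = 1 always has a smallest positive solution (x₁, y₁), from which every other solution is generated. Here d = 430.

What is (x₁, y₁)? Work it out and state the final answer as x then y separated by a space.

2862251 138030

[20; 1,2,1,3,1,…,2,1,40] for √430; ℓ=14 ⇒ convergent index 13
k=0  a_k=20  p_k/q_k = 20/1
k=1  a_k=1  p_k/q_k = 21/1
k=2  a_k=2  p_k/q_k = 62/3
k=3  a_k=1  p_k/q_k = 83/4
k=4  a_k=3  p_k/q_k = 311/15
k=5  a_k=1  p_k/q_k = 394/19
k=6  a_k=6  p_k/q_k = 2675/129
k=7  a_k=8  p_k/q_k = 21794/1051
k=8  a_k=6  p_k/q_k = 133439/6435
…
k=10  a_k=3  p_k/q_k = 599138/28893
…
k=12  a_k=2  p_k/q_k = 2107880/101651
k=13  a_k=1  p_k/q_k = 2862251/138030
→ (2862251, 138030).  Check: 2862251²=8192480787001, 430·138030²=8192480787000, difference 1.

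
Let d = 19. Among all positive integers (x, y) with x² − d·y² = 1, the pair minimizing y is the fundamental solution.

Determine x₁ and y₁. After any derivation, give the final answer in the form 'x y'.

170 39

√19 = [4; 2,1,3,1,2,8, …], period ℓ=6 (even) → k=5
a_0=4:  p_0=4·1+0=4,  q_0=4·0+1=1
a_1=2:  p_1=2·4+1=9,  q_1=2·1+0=2
…
a_4=1:  p_4=1·48+13=61,  q_4=1·11+3=14
a_5=2:  p_5=2·61+48=170,  q_5=2·14+11=39
fundamental: x₁=170, y₁=39  (since 28900 − 19·1521 = 1)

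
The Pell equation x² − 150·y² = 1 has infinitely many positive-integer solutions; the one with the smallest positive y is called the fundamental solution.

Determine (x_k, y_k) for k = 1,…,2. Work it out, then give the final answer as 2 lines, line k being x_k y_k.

√150 → a₀=12, period (4,24); ℓ=2 even so k=1
step 0: (12, 1)  from 12·(1,0) + (0,1)
step 1: (49, 4)  from 4·(12,1) + (1,0)
(x₁, y₁) = (49, 4);  49² − 150·4² = 1 ✓
n=2: (49,4)∘(49,4) = (49·49+150·4·4, 49·4+4·49) = (4801,392)

49 4
4801 392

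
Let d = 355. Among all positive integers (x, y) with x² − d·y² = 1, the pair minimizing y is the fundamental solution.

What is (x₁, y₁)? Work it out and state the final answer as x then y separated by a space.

√355 → a₀=18, period (1,5,3,3,1,6,1,3,3,5,1,36); ℓ=12 even so k=11
a_0=18:  p_0=18·1+0=18,  q_0=18·0+1=1
…
a_4=3:  p_4=3·358+113=1187,  q_4=3·19+6=63
…
a_7=1:  p_7=1·10457+1545=12002,  q_7=1·555+82=637
a_8=3:  p_8=3·12002+10457=46463,  q_8=3·637+555=2466
…
a_10=5:  p_10=5·151391+46463=803418,  q_10=5·8035+2466=42641
a_11=1:  p_11=1·803418+151391=954809,  q_11=1·42641+8035=50676
→ (954809, 50676).  Check: 954809²=911660226481, 355·50676²=911660226480, difference 1.

954809 50676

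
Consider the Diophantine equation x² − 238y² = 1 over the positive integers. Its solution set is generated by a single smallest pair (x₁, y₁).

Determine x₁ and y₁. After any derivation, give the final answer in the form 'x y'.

[15; 2,2,1,14,1,2,2,30] for √238; ℓ=8 ⇒ convergent index 7
i=0: a=15 ⇒ p=15, q=1
i=1: a=2 ⇒ p=31, q=2
i=2: a=2 ⇒ p=77, q=5
i=3: a=1 ⇒ p=108, q=7
i=4: a=14 ⇒ p=1589, q=103
i=5: a=1 ⇒ p=1697, q=110
i=6: a=2 ⇒ p=4983, q=323
i=7: a=2 ⇒ p=11663, q=756
→ (11663, 756).  Check: 11663²=136025569, 238·756²=136025568, difference 1.

11663 756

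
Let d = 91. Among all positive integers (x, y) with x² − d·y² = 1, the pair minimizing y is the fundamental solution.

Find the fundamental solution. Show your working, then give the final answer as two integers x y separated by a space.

1574 165

√91 = [9; 1,1,5,1,5,1,1,18, …], period ℓ=8 (even) → k=7
a_0=9:  p_0=9·1+0=9,  q_0=9·0+1=1
a_1=1:  p_1=1·9+1=10,  q_1=1·1+0=1
a_2=1:  p_2=1·10+9=19,  q_2=1·1+1=2
a_3=5:  p_3=5·19+10=105,  q_3=5·2+1=11
a_4=1:  p_4=1·105+19=124,  q_4=1·11+2=13
…
a_6=1:  p_6=1·725+124=849,  q_6=1·76+13=89
a_7=1:  p_7=1·849+725=1574,  q_7=1·89+76=165
→ (1574, 165).  Check: 1574²=2477476, 91·165²=2477475, difference 1.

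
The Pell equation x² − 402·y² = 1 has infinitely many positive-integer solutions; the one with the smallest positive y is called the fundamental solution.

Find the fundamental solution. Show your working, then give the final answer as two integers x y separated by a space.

401 20

[20; 20,40] for √402; ℓ=2 ⇒ convergent index 1
a_0=20:  p_0=20·1+0=20,  q_0=20·0+1=1
a_1=20:  p_1=20·20+1=401,  q_1=20·1+0=20
fundamental: x₁=401, y₁=20  (since 160801 − 402·400 = 1)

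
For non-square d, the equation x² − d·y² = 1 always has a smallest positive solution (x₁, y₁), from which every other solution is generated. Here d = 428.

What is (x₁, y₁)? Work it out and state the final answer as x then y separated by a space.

√428 = [20; 1,2,4,1,5,10,5,1,4,2,1,40, …], period ℓ=12 (even) → k=11
step 0: (20, 1)  from 20·(1,0) + (0,1)
step 1: (21, 1)  from 1·(20,1) + (1,0)
step 2: (62, 3)  from 2·(21,1) + (20,1)
…
step 4: (331, 16)  from 1·(269,13) + (62,3)
…
step 6: (19571, 946)  from 10·(1924,93) + (331,16)
step 7: (99779, 4823)  from 5·(19571,946) + (1924,93)
…
step 9: (577179, 27899)  from 4·(119350,5769) + (99779,4823)
step 10: (1273708, 61567)  from 2·(577179,27899) + (119350,5769)
step 11: (1850887, 89466)  from 1·(1273708,61567) + (577179,27899)
(x₁, y₁) = (1850887, 89466);  1850887² − 428·89466² = 1 ✓

1850887 89466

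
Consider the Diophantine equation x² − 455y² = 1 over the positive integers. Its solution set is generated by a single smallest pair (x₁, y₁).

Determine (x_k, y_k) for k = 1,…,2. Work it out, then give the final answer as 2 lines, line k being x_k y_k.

64 3
8191 384

√455 → a₀=21, period (3,42); ℓ=2 even so k=1
k=0  a_k=21  p_k/q_k = 21/1
k=1  a_k=3  p_k/q_k = 64/3
fundamental: x₁=64, y₁=3  (since 4096 − 455·9 = 1)
(x_2, y_2) = (64·64 + 455·3·3, 64·3 + 3·64) = (8191, 384)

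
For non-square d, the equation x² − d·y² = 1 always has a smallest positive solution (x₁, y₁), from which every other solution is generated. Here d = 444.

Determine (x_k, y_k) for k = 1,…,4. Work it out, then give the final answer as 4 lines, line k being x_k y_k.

295 14
174049 8260
102688615 4873386
60586108801 2875289480

√444 → a₀=21, period (14,42); ℓ=2 even so k=1
a_0=21:  p_0=21·1+0=21,  q_0=21·0+1=1
a_1=14:  p_1=14·21+1=295,  q_1=14·1+0=14
(x₁, y₁) = (295, 14);  295² − 444·14² = 1 ✓
n=2: (295,14)∘(295,14) = (295·295+444·14·14, 295·14+14·295) = (174049,8260)
n=3: (174049,8260)∘(295,14) = (295·174049+444·14·8260, 295·8260+14·174049) = (102688615,4873386)
n=4: (102688615,4873386)∘(295,14) = (295·102688615+444·14·4873386, 295·4873386+14·102688615) = (60586108801,2875289480)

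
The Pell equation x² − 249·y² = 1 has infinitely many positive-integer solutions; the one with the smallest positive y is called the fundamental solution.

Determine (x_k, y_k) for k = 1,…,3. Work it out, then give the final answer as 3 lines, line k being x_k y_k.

8553815 542076
146335502108449 9273635639880
2503453625935556812055 158649927281879742324

[15; 1,3,1,1,5,…,3,1,30] for √249; ℓ=16 ⇒ convergent index 15
k=0  a_k=15  p_k/q_k = 15/1
k=1  a_k=1  p_k/q_k = 16/1
k=2  a_k=3  p_k/q_k = 63/4
…
k=6  a_k=1  p_k/q_k = 931/59
k=7  a_k=3  p_k/q_k = 3582/227
…
k=9  a_k=3  p_k/q_k = 113835/7214
k=10  a_k=1  p_k/q_k = 150586/9543
k=11  a_k=5  p_k/q_k = 866765/54929
…
k=14  a_k=3  p_k/q_k = 6669699/422675
k=15  a_k=1  p_k/q_k = 8553815/542076
→ (8553815, 542076).  Check: 8553815²=73167751054225, 249·542076²=73167751054224, difference 1.
k=2:  x_2 = 8553815·8553815+249·542076·542076 = 146335502108449,  y_2 = 8553815·542076+542076·8553815 = 9273635639880
k=3:  x_3 = 8553815·146335502108449+249·542076·9273635639880 = 2503453625935556812055,  y_3 = 8553815·9273635639880+542076·146335502108449 = 158649927281879742324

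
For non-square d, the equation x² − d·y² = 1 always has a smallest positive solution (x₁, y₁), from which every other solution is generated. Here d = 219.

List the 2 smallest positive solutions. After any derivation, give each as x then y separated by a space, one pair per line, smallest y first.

d=219: √d = [14; 1,3,1,28] (ℓ=4, even), read p_3/q_3
step 0: (14, 1)  from 14·(1,0) + (0,1)
step 1: (15, 1)  from 1·(14,1) + (1,0)
step 2: (59, 4)  from 3·(15,1) + (14,1)
step 3: (74, 5)  from 1·(59,4) + (15,1)
→ (74, 5).  Check: 74²=5476, 219·5²=5475, difference 1.
(74+5√219)^2 = 10951 + 740√219

74 5
10951 740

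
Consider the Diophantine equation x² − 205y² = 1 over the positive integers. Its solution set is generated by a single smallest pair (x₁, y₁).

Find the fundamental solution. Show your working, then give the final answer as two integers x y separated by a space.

39689 2772

[14; 3,6,1,4,1,6,3,28] for √205; ℓ=8 ⇒ convergent index 7
i=0: a=14 ⇒ p=14, q=1
…
i=3: a=1 ⇒ p=315, q=22
i=4: a=4 ⇒ p=1532, q=107
…
i=6: a=6 ⇒ p=12614, q=881
i=7: a=3 ⇒ p=39689, q=2772
→ (39689, 2772).  Check: 39689²=1575216721, 205·2772²=1575216720, difference 1.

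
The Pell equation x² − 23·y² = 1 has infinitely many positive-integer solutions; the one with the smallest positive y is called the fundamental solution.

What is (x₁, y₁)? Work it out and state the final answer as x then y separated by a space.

24 5

d=23: √d = [4; 1,3,1,8] (ℓ=4, even), read p_3/q_3
i=0: a=4 ⇒ p=4, q=1
…
i=2: a=3 ⇒ p=19, q=4
i=3: a=1 ⇒ p=24, q=5
→ (24, 5).  Check: 24²=576, 23·5²=575, difference 1.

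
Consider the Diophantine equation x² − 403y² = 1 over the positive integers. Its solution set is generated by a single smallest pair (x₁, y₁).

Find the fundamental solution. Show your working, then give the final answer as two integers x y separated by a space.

669878 33369

d=403: √d = [20; 13,2,1,3,1,3,1,2,13,40] (ℓ=10, even), read p_9/q_9
k=0  a_k=20  p_k/q_k = 20/1
…
k=2  a_k=2  p_k/q_k = 542/27
k=3  a_k=1  p_k/q_k = 803/40
…
k=5  a_k=1  p_k/q_k = 3754/187
k=6  a_k=3  p_k/q_k = 14213/708
…
k=8  a_k=2  p_k/q_k = 50147/2498
k=9  a_k=13  p_k/q_k = 669878/33369
fundamental: x₁=669878, y₁=33369  (since 448736534884 − 403·1113490161 = 1)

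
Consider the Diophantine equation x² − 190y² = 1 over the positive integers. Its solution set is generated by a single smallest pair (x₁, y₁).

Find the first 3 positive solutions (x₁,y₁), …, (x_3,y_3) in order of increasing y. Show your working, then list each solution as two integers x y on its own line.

52021 3774
5412368881 392654508
563113683064981 40852560317562

[13; 1,3,1,1,1,…,3,1,26] for √190; ℓ=14 ⇒ convergent index 13
i=0: a=13 ⇒ p=13, q=1
i=1: a=1 ⇒ p=14, q=1
i=2: a=3 ⇒ p=55, q=4
i=3: a=1 ⇒ p=69, q=5
…
i=5: a=1 ⇒ p=193, q=14
i=6: a=2 ⇒ p=510, q=37
i=7: a=2 ⇒ p=1213, q=88
i=8: a=2 ⇒ p=2936, q=213
i=9: a=1 ⇒ p=4149, q=301
i=10: a=1 ⇒ p=7085, q=514
i=11: a=1 ⇒ p=11234, q=815
i=12: a=3 ⇒ p=40787, q=2959
i=13: a=1 ⇒ p=52021, q=3774
→ (52021, 3774).  Check: 52021²=2706184441, 190·3774²=2706184440, difference 1.
(x_2, y_2) = (52021·52021 + 190·3774·3774, 52021·3774 + 3774·52021) = (5412368881, 392654508)
(x_3, y_3) = (52021·5412368881 + 190·3774·392654508, 52021·392654508 + 3774·5412368881) = (563113683064981, 40852560317562)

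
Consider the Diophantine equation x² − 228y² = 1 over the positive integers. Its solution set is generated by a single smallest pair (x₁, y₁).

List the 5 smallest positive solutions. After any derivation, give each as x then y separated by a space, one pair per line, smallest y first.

151 10
45601 3020
13771351 912030
4158902401 275430040
1255974753751 83178960050

√228 → a₀=15, period (10,30); ℓ=2 even so k=1
step 0: (15, 1)  from 15·(1,0) + (0,1)
step 1: (151, 10)  from 10·(15,1) + (1,0)
(x₁, y₁) = (151, 10);  151² − 228·10² = 1 ✓
k=2:  x_2 = 151·151+228·10·10 = 45601,  y_2 = 151·10+10·151 = 3020
k=3:  x_3 = 151·45601+228·10·3020 = 13771351,  y_3 = 151·3020+10·45601 = 912030
k=4:  x_4 = 151·13771351+228·10·912030 = 4158902401,  y_4 = 151·912030+10·13771351 = 275430040
k=5:  x_5 = 151·4158902401+228·10·275430040 = 1255974753751,  y_5 = 151·275430040+10·4158902401 = 83178960050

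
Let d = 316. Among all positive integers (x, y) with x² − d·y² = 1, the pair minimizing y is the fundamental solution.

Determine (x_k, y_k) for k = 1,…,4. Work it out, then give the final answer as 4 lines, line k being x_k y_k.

[17; 1,3,2,8,2,3,1,34] for √316; ℓ=8 ⇒ convergent index 7
step 0: (17, 1)  from 17·(1,0) + (0,1)
…
step 6: (9937, 559)  from 3·(2862,161) + (1351,76)
step 7: (12799, 720)  from 1·(9937,559) + (2862,161)
fundamental: x₁=12799, y₁=720  (since 163814401 − 316·518400 = 1)
(x_2, y_2) = (12799·12799 + 316·720·720, 12799·720 + 720·12799) = (327628801, 18430560)
(x_3, y_3) = (12799·327628801 + 316·720·18430560, 12799·18430560 + 720·327628801) = (8386642035199, 471785474160)
(x_4, y_4) = (12799·8386642035199 + 316·720·471785474160, 12799·471785474160 + 720·8386642035199) = (214681262489395201, 12076764549117120)

12799 720
327628801 18430560
8386642035199 471785474160
214681262489395201 12076764549117120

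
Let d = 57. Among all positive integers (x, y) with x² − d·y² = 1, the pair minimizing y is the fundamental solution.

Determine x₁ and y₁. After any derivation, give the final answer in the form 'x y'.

151 20

√57 → a₀=7, period (1,1,4,1,1,14); ℓ=6 even so k=5
step 0: (7, 1)  from 7·(1,0) + (0,1)
step 1: (8, 1)  from 1·(7,1) + (1,0)
step 2: (15, 2)  from 1·(8,1) + (7,1)
…
step 4: (83, 11)  from 1·(68,9) + (15,2)
step 5: (151, 20)  from 1·(83,11) + (68,9)
(x₁, y₁) = (151, 20);  151² − 57·20² = 1 ✓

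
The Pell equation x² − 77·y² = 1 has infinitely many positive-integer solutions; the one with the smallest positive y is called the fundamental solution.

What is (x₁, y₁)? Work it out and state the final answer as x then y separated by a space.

[8; 1,3,2,3,1,16] for √77; ℓ=6 ⇒ convergent index 5
step 0: (8, 1)  from 8·(1,0) + (0,1)
step 1: (9, 1)  from 1·(8,1) + (1,0)
…
step 3: (79, 9)  from 2·(35,4) + (9,1)
step 4: (272, 31)  from 3·(79,9) + (35,4)
step 5: (351, 40)  from 1·(272,31) + (79,9)
→ (351, 40).  Check: 351²=123201, 77·40²=123200, difference 1.

351 40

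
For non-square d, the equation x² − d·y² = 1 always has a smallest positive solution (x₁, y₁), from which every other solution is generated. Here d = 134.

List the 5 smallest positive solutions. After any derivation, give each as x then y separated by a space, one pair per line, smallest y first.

145925 12606
42588211249 3679061100
12429369452874725 1073733982022394
3627511474778900280001 313369262649556627800
1058689223901792677265417125 91456819303199367841407606

d=134: √d = [11; 1,1,2,1,3,…,1,1,22] (ℓ=14, even), read p_13/q_13
step 0: (11, 1)  from 11·(1,0) + (0,1)
…
step 2: (23, 2)  from 1·(12,1) + (11,1)
…
step 4: (81, 7)  from 1·(58,5) + (23,2)
step 5: (301, 26)  from 3·(81,7) + (58,5)
…
step 8: (4503, 389)  from 1·(4121,356) + (382,33)
step 9: (17630, 1523)  from 3·(4503,389) + (4121,356)
…
step 12: (84029, 7259)  from 1·(61896,5347) + (22133,1912)
step 13: (145925, 12606)  from 1·(84029,7259) + (61896,5347)
(x₁, y₁) = (145925, 12606);  145925² − 134·12606² = 1 ✓
(x_2, y_2) = (145925·145925 + 134·12606·12606, 145925·12606 + 12606·145925) = (42588211249, 3679061100)
(x_3, y_3) = (145925·42588211249 + 134·12606·3679061100, 145925·3679061100 + 12606·42588211249) = (12429369452874725, 1073733982022394)
(x_4, y_4) = (145925·12429369452874725 + 134·12606·1073733982022394, 145925·1073733982022394 + 12606·12429369452874725) = (3627511474778900280001, 313369262649556627800)
(x_5, y_5) = (145925·3627511474778900280001 + 134·12606·313369262649556627800, 145925·313369262649556627800 + 12606·3627511474778900280001) = (1058689223901792677265417125, 91456819303199367841407606)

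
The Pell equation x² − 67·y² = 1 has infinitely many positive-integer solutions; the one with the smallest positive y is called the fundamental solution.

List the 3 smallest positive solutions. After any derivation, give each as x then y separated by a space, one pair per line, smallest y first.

48842 5967
4771081927 582880428
466058366908226 56938091722785

√67 = [8; 5,2,1,1,7,1,1,2,5,16, …], period ℓ=10 (even) → k=9
k=0  a_k=8  p_k/q_k = 8/1
k=1  a_k=5  p_k/q_k = 41/5
k=2  a_k=2  p_k/q_k = 90/11
k=3  a_k=1  p_k/q_k = 131/16
…
k=5  a_k=7  p_k/q_k = 1678/205
k=6  a_k=1  p_k/q_k = 1899/232
k=7  a_k=1  p_k/q_k = 3577/437
k=8  a_k=2  p_k/q_k = 9053/1106
k=9  a_k=5  p_k/q_k = 48842/5967
→ (48842, 5967).  Check: 48842²=2385540964, 67·5967²=2385540963, difference 1.
n=2: (48842,5967)∘(48842,5967) = (48842·48842+67·5967·5967, 48842·5967+5967·48842) = (4771081927,582880428)
n=3: (4771081927,582880428)∘(48842,5967) = (48842·4771081927+67·5967·582880428, 48842·582880428+5967·4771081927) = (466058366908226,56938091722785)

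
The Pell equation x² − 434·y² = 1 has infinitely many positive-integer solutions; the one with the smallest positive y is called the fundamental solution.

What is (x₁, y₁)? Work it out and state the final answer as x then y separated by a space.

125 6

√434 = [20; 1,4,1,40, …], period ℓ=4 (even) → k=3
step 0: (20, 1)  from 20·(1,0) + (0,1)
…
step 2: (104, 5)  from 4·(21,1) + (20,1)
step 3: (125, 6)  from 1·(104,5) + (21,1)
→ (125, 6).  Check: 125²=15625, 434·6²=15624, difference 1.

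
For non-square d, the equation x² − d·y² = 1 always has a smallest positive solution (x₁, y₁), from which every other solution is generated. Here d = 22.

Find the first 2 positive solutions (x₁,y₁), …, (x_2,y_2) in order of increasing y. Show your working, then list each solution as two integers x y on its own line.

197 42
77617 16548

√22 = [4; 1,2,4,2,1,8, …], period ℓ=6 (even) → k=5
a_0=4:  p_0=4·1+0=4,  q_0=4·0+1=1
a_1=1:  p_1=1·4+1=5,  q_1=1·1+0=1
a_2=2:  p_2=2·5+4=14,  q_2=2·1+1=3
…
a_4=2:  p_4=2·61+14=136,  q_4=2·13+3=29
a_5=1:  p_5=1·136+61=197,  q_5=1·29+13=42
(x₁, y₁) = (197, 42);  197² − 22·42² = 1 ✓
k=2:  x_2 = 197·197+22·42·42 = 77617,  y_2 = 197·42+42·197 = 16548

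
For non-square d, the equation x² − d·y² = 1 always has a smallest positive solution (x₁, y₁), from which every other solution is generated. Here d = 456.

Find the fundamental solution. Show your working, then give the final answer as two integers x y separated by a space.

[21; 2,1,4,1,2,42] for √456; ℓ=6 ⇒ convergent index 5
step 0: (21, 1)  from 21·(1,0) + (0,1)
step 1: (43, 2)  from 2·(21,1) + (1,0)
step 2: (64, 3)  from 1·(43,2) + (21,1)
step 3: (299, 14)  from 4·(64,3) + (43,2)
step 4: (363, 17)  from 1·(299,14) + (64,3)
step 5: (1025, 48)  from 2·(363,17) + (299,14)
→ (1025, 48).  Check: 1025²=1050625, 456·48²=1050624, difference 1.

1025 48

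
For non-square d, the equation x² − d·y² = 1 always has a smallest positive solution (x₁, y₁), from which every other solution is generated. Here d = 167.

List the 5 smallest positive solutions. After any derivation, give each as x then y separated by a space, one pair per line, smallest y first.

√167 → a₀=12, period (1,11,1,24); ℓ=4 even so k=3
k=0  a_k=12  p_k/q_k = 12/1
…
k=2  a_k=11  p_k/q_k = 155/12
k=3  a_k=1  p_k/q_k = 168/13
(x₁, y₁) = (168, 13);  168² − 167·13² = 1 ✓
n=2: (168,13)∘(168,13) = (168·168+167·13·13, 168·13+13·168) = (56447,4368)
n=3: (56447,4368)∘(168,13) = (168·56447+167·13·4368, 168·4368+13·56447) = (18966024,1467635)
n=4: (18966024,1467635)∘(168,13) = (168·18966024+167·13·1467635, 168·1467635+13·18966024) = (6372527617,493120992)
n=5: (6372527617,493120992)∘(168,13) = (168·6372527617+167·13·493120992, 168·493120992+13·6372527617) = (2141150313288,165687185677)

168 13
56447 4368
18966024 1467635
6372527617 493120992
2141150313288 165687185677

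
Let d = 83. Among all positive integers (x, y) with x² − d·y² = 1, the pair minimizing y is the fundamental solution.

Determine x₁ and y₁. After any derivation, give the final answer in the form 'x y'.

√83 = [9; 9,18, …], period ℓ=2 (even) → k=1
i=0: a=9 ⇒ p=9, q=1
i=1: a=9 ⇒ p=82, q=9
→ (82, 9).  Check: 82²=6724, 83·9²=6723, difference 1.

82 9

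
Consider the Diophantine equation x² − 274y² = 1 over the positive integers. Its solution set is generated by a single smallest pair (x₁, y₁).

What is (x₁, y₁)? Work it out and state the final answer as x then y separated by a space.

√274 → a₀=16, period (1,1,4,4,1,1,32); ℓ=7 odd so k=13
k=0  a_k=16  p_k/q_k = 16/1
k=1  a_k=1  p_k/q_k = 17/1
k=2  a_k=1  p_k/q_k = 33/2
…
k=4  a_k=4  p_k/q_k = 629/38
k=5  a_k=1  p_k/q_k = 778/47
k=6  a_k=1  p_k/q_k = 1407/85
k=7  a_k=32  p_k/q_k = 45802/2767
k=8  a_k=1  p_k/q_k = 47209/2852
…
k=10  a_k=4  p_k/q_k = 419253/25328
k=11  a_k=4  p_k/q_k = 1770023/106931
k=12  a_k=1  p_k/q_k = 2189276/132259
k=13  a_k=1  p_k/q_k = 3959299/239190
fundamental: x₁=3959299, y₁=239190  (since 15676048571401 − 274·57211856100 = 1)

3959299 239190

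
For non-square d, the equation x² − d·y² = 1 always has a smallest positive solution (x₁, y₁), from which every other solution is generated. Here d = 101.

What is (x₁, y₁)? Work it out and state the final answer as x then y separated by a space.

√101 = [10; 20, …], period ℓ=1 (odd) → k=1
k=0  a_k=10  p_k/q_k = 10/1
k=1  a_k=20  p_k/q_k = 201/20
→ (201, 20).  Check: 201²=40401, 101·20²=40400, difference 1.

201 20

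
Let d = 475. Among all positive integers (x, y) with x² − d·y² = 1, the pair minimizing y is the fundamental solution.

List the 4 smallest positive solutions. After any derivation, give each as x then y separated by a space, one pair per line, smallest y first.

d=475: √d = [21; 1,3,1,6,2,6,1,3,1,42] (ℓ=10, even), read p_9/q_9
i=0: a=21 ⇒ p=21, q=1
i=1: a=1 ⇒ p=22, q=1
i=2: a=3 ⇒ p=87, q=4
i=3: a=1 ⇒ p=109, q=5
i=4: a=6 ⇒ p=741, q=34
i=5: a=2 ⇒ p=1591, q=73
i=6: a=6 ⇒ p=10287, q=472
i=7: a=1 ⇒ p=11878, q=545
i=8: a=3 ⇒ p=45921, q=2107
i=9: a=1 ⇒ p=57799, q=2652
→ (57799, 2652).  Check: 57799²=3340724401, 475·2652²=3340724400, difference 1.
(57799+2652√475)^2 = 6681448801 + 306565896√475
(57799+2652√475)^3 = 772362118440199 + 35438404443156√475
(57799+2652√475)^4 = 89283516160768675201 + 4096608676513381392√475

57799 2652
6681448801 306565896
772362118440199 35438404443156
89283516160768675201 4096608676513381392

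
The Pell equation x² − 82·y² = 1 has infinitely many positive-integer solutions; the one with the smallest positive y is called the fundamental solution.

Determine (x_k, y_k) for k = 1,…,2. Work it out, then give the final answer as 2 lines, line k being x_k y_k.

163 18
53137 5868

d=82: √d = [9; 18] (ℓ=1, odd), read p_1/q_1
k=0  a_k=9  p_k/q_k = 9/1
k=1  a_k=18  p_k/q_k = 163/18
(x₁, y₁) = (163, 18);  163² − 82·18² = 1 ✓
k=2:  x_2 = 163·163+82·18·18 = 53137,  y_2 = 163·18+18·163 = 5868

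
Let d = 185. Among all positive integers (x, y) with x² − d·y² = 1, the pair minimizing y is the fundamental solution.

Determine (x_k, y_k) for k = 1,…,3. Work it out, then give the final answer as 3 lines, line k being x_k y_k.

d=185: √d = [13; 1,1,1,1,26] (ℓ=5, odd), read p_9/q_9
i=0: a=13 ⇒ p=13, q=1
i=1: a=1 ⇒ p=14, q=1
…
i=3: a=1 ⇒ p=41, q=3
…
i=5: a=26 ⇒ p=1809, q=133
i=6: a=1 ⇒ p=1877, q=138
…
i=8: a=1 ⇒ p=5563, q=409
i=9: a=1 ⇒ p=9249, q=680
(x₁, y₁) = (9249, 680);  9249² − 185·680² = 1 ✓
(9249+680√185)^2 = 171088001 + 12578640√185
(9249+680√185)^3 = 3164785833249 + 232679682040√185

9249 680
171088001 12578640
3164785833249 232679682040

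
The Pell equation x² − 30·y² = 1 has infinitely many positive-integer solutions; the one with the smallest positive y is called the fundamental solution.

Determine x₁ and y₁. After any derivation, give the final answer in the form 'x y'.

11 2

d=30: √d = [5; 2,10] (ℓ=2, even), read p_1/q_1
step 0: (5, 1)  from 5·(1,0) + (0,1)
step 1: (11, 2)  from 2·(5,1) + (1,0)
→ (11, 2).  Check: 11²=121, 30·2²=120, difference 1.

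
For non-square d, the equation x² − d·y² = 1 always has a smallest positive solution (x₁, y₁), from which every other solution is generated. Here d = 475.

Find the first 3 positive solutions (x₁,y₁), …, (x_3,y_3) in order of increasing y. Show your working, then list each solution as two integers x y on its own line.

√475 = [21; 1,3,1,6,2,6,1,3,1,42, …], period ℓ=10 (even) → k=9
i=0: a=21 ⇒ p=21, q=1
…
i=7: a=1 ⇒ p=11878, q=545
i=8: a=3 ⇒ p=45921, q=2107
i=9: a=1 ⇒ p=57799, q=2652
(x₁, y₁) = (57799, 2652);  57799² − 475·2652² = 1 ✓
(x_2, y_2) = (57799·57799 + 475·2652·2652, 57799·2652 + 2652·57799) = (6681448801, 306565896)
(x_3, y_3) = (57799·6681448801 + 475·2652·306565896, 57799·306565896 + 2652·6681448801) = (772362118440199, 35438404443156)

57799 2652
6681448801 306565896
772362118440199 35438404443156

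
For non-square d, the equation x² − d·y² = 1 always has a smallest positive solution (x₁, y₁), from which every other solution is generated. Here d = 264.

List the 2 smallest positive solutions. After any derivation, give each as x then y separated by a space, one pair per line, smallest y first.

√264 = [16; 4,32, …], period ℓ=2 (even) → k=1
step 0: (16, 1)  from 16·(1,0) + (0,1)
step 1: (65, 4)  from 4·(16,1) + (1,0)
→ (65, 4).  Check: 65²=4225, 264·4²=4224, difference 1.
n=2: (65,4)∘(65,4) = (65·65+264·4·4, 65·4+4·65) = (8449,520)

65 4
8449 520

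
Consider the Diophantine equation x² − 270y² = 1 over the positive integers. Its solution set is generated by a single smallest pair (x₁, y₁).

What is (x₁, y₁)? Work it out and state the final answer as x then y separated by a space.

[16; 2,3,6,3,2,32] for √270; ℓ=6 ⇒ convergent index 5
i=0: a=16 ⇒ p=16, q=1
i=1: a=2 ⇒ p=33, q=2
i=2: a=3 ⇒ p=115, q=7
i=3: a=6 ⇒ p=723, q=44
i=4: a=3 ⇒ p=2284, q=139
i=5: a=2 ⇒ p=5291, q=322
→ (5291, 322).  Check: 5291²=27994681, 270·322²=27994680, difference 1.

5291 322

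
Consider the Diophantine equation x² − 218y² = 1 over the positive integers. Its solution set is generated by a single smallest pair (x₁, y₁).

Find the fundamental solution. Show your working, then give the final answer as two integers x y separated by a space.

126003 8534

[14; 1,3,3,1,28] for √218; ℓ=5 ⇒ convergent index 9
a_0=14:  p_0=14·1+0=14,  q_0=14·0+1=1
…
a_4=1:  p_4=1·192+59=251,  q_4=1·13+4=17
…
a_6=1:  p_6=1·7220+251=7471,  q_6=1·489+17=506
a_7=3:  p_7=3·7471+7220=29633,  q_7=3·506+489=2007
a_8=3:  p_8=3·29633+7471=96370,  q_8=3·2007+506=6527
a_9=1:  p_9=1·96370+29633=126003,  q_9=1·6527+2007=8534
(x₁, y₁) = (126003, 8534);  126003² − 218·8534² = 1 ✓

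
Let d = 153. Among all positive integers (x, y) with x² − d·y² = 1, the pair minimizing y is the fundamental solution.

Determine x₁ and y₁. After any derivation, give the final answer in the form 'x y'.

2177 176

√153 = [12; 2,1,2,2,2,1,2,24, …], period ℓ=8 (even) → k=7
step 0: (12, 1)  from 12·(1,0) + (0,1)
step 1: (25, 2)  from 2·(12,1) + (1,0)
step 2: (37, 3)  from 1·(25,2) + (12,1)
step 3: (99, 8)  from 2·(37,3) + (25,2)
…
step 5: (569, 46)  from 2·(235,19) + (99,8)
step 6: (804, 65)  from 1·(569,46) + (235,19)
step 7: (2177, 176)  from 2·(804,65) + (569,46)
→ (2177, 176).  Check: 2177²=4739329, 153·176²=4739328, difference 1.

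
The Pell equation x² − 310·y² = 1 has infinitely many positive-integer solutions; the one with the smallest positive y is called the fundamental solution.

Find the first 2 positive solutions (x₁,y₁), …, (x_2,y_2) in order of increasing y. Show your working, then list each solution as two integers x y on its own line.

[17; 1,1,1,1,5,…,1,1,34] for √310; ℓ=16 ⇒ convergent index 15
a_0=17:  p_0=17·1+0=17,  q_0=17·0+1=1
…
a_5=5:  p_5=5·88+53=493,  q_5=5·5+3=28
a_6=3:  p_6=3·493+88=1567,  q_6=3·28+5=89
…
a_8=2:  p_8=2·2060+1567=5687,  q_8=2·117+89=323
…
a_11=5:  p_11=5·28928+7747=152387,  q_11=5·1643+440=8655
a_12=1:  p_12=1·152387+28928=181315,  q_12=1·8655+1643=10298
…
a_14=1:  p_14=1·333702+181315=515017,  q_14=1·18953+10298=29251
a_15=1:  p_15=1·515017+333702=848719,  q_15=1·29251+18953=48204
(x₁, y₁) = (848719, 48204);  848719² − 310·48204² = 1 ✓
k=2:  x_2 = 848719·848719+310·48204·48204 = 1440647881921,  y_2 = 848719·48204+48204·848719 = 81823301352

848719 48204
1440647881921 81823301352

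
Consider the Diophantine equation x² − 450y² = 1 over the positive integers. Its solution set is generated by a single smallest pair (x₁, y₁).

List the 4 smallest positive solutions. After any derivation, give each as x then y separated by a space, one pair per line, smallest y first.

√450 = [21; 4,1,2,4,2,1,4,42, …], period ℓ=8 (even) → k=7
a_0=21:  p_0=21·1+0=21,  q_0=21·0+1=1
…
a_2=1:  p_2=1·85+21=106,  q_2=1·4+1=5
…
a_4=4:  p_4=4·297+106=1294,  q_4=4·14+5=61
a_5=2:  p_5=2·1294+297=2885,  q_5=2·61+14=136
a_6=1:  p_6=1·2885+1294=4179,  q_6=1·136+61=197
a_7=4:  p_7=4·4179+2885=19601,  q_7=4·197+136=924
fundamental: x₁=19601, y₁=924  (since 384199201 − 450·853776 = 1)
n=2: (19601,924)∘(19601,924) = (19601·19601+450·924·924, 19601·924+924·19601) = (768398401,36222648)
n=3: (768398401,36222648)∘(19601,924) = (19601·768398401+450·924·36222648, 19601·36222648+924·768398401) = (30122754096401,1420000245972)
n=4: (30122754096401,1420000245972)∘(19601,924) = (19601·30122754096401+450·924·1420000245972, 19601·1420000245972+924·30122754096401) = (1180872205318713601,55666849606371696)

19601 924
768398401 36222648
30122754096401 1420000245972
1180872205318713601 55666849606371696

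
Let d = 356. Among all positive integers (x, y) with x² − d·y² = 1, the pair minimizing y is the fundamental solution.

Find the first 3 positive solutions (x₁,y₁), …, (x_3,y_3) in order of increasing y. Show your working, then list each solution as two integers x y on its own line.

√356 → a₀=18, period (1,6,1,1,2,…,6,1,36); ℓ=14 even so k=13
i=0: a=18 ⇒ p=18, q=1
i=1: a=1 ⇒ p=19, q=1
i=2: a=6 ⇒ p=132, q=7
i=3: a=1 ⇒ p=151, q=8
…
i=5: a=2 ⇒ p=717, q=38
i=6: a=1 ⇒ p=1000, q=53
i=7: a=8 ⇒ p=8717, q=462
i=8: a=1 ⇒ p=9717, q=515
…
i=10: a=1 ⇒ p=37868, q=2007
…
i=12: a=6 ⇒ p=433982, q=23001
i=13: a=1 ⇒ p=500001, q=26500
(x₁, y₁) = (500001, 26500);  500001² − 356·26500² = 1 ✓
(500001+26500√356)^2 = 500002000001 + 26500053000√356
(500001+26500√356)^3 = 500003000004500001 + 26500106000079500√356

500001 26500
500002000001 26500053000
500003000004500001 26500106000079500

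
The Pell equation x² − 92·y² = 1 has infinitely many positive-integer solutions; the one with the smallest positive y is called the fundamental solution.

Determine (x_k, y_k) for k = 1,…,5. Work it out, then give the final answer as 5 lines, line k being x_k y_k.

1151 120
2649601 276240
6099380351 635904360
14040770918401 1463851560480
32321848554778751 3369785656320600

√92 = [9; 1,1,2,4,2,1,1,18, …], period ℓ=8 (even) → k=7
i=0: a=9 ⇒ p=9, q=1
…
i=3: a=2 ⇒ p=48, q=5
…
i=6: a=1 ⇒ p=681, q=71
i=7: a=1 ⇒ p=1151, q=120
(x₁, y₁) = (1151, 120);  1151² − 92·120² = 1 ✓
(x_2, y_2) = (1151·1151 + 92·120·120, 1151·120 + 120·1151) = (2649601, 276240)
(x_3, y_3) = (1151·2649601 + 92·120·276240, 1151·276240 + 120·2649601) = (6099380351, 635904360)
(x_4, y_4) = (1151·6099380351 + 92·120·635904360, 1151·635904360 + 120·6099380351) = (14040770918401, 1463851560480)
(x_5, y_5) = (1151·14040770918401 + 92·120·1463851560480, 1151·1463851560480 + 120·14040770918401) = (32321848554778751, 3369785656320600)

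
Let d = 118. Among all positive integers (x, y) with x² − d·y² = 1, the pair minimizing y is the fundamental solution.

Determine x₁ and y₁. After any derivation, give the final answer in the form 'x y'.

306917 28254

[10; 1,6,3,2,10,2,3,6,1,20] for √118; ℓ=10 ⇒ convergent index 9
step 0: (10, 1)  from 10·(1,0) + (0,1)
step 1: (11, 1)  from 1·(10,1) + (1,0)
…
step 3: (239, 22)  from 3·(76,7) + (11,1)
…
step 5: (5779, 532)  from 10·(554,51) + (239,22)
step 6: (12112, 1115)  from 2·(5779,532) + (554,51)
…
step 8: (264802, 24377)  from 6·(42115,3877) + (12112,1115)
step 9: (306917, 28254)  from 1·(264802,24377) + (42115,3877)
(x₁, y₁) = (306917, 28254);  306917² − 118·28254² = 1 ✓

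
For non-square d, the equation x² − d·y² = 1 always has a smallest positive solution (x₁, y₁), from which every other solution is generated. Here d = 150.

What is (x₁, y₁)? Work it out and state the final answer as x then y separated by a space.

49 4

[12; 4,24] for √150; ℓ=2 ⇒ convergent index 1
a_0=12:  p_0=12·1+0=12,  q_0=12·0+1=1
a_1=4:  p_1=4·12+1=49,  q_1=4·1+0=4
(x₁, y₁) = (49, 4);  49² − 150·4² = 1 ✓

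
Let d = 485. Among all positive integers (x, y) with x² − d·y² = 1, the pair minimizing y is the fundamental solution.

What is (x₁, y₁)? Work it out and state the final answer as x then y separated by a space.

969 44

√485 = [22; 44, …], period ℓ=1 (odd) → k=1
a_0=22:  p_0=22·1+0=22,  q_0=22·0+1=1
a_1=44:  p_1=44·22+1=969,  q_1=44·1+0=44
fundamental: x₁=969, y₁=44  (since 938961 − 485·1936 = 1)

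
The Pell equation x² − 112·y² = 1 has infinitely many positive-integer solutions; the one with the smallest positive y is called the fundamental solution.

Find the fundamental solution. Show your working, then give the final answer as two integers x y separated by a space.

127 12

[10; 1,1,2,1,1,20] for √112; ℓ=6 ⇒ convergent index 5
k=0  a_k=10  p_k/q_k = 10/1
k=1  a_k=1  p_k/q_k = 11/1
…
k=3  a_k=2  p_k/q_k = 53/5
k=4  a_k=1  p_k/q_k = 74/7
k=5  a_k=1  p_k/q_k = 127/12
→ (127, 12).  Check: 127²=16129, 112·12²=16128, difference 1.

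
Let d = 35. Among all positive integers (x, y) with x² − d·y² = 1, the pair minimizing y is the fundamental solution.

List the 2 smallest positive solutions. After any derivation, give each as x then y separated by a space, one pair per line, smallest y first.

√35 → a₀=5, period (1,10); ℓ=2 even so k=1
i=0: a=5 ⇒ p=5, q=1
i=1: a=1 ⇒ p=6, q=1
fundamental: x₁=6, y₁=1  (since 36 − 35·1 = 1)
(x_2, y_2) = (6·6 + 35·1·1, 6·1 + 1·6) = (71, 12)

6 1
71 12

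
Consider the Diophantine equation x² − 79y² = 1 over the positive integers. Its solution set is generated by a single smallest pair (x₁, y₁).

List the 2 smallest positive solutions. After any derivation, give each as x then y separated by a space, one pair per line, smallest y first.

80 9
12799 1440

[8; 1,7,1,16] for √79; ℓ=4 ⇒ convergent index 3
step 0: (8, 1)  from 8·(1,0) + (0,1)
step 1: (9, 1)  from 1·(8,1) + (1,0)
step 2: (71, 8)  from 7·(9,1) + (8,1)
step 3: (80, 9)  from 1·(71,8) + (9,1)
fundamental: x₁=80, y₁=9  (since 6400 − 79·81 = 1)
k=2:  x_2 = 80·80+79·9·9 = 12799,  y_2 = 80·9+9·80 = 1440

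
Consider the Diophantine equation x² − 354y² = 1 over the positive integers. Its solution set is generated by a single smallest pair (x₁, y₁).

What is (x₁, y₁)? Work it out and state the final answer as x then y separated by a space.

258065 13716

√354 → a₀=18, period (1,4,2,2,18,2,2,4,1,36); ℓ=10 even so k=9
k=0  a_k=18  p_k/q_k = 18/1
…
k=2  a_k=4  p_k/q_k = 94/5
k=3  a_k=2  p_k/q_k = 207/11
…
k=8  a_k=4  p_k/q_k = 210294/11177
k=9  a_k=1  p_k/q_k = 258065/13716
(x₁, y₁) = (258065, 13716);  258065² − 354·13716² = 1 ✓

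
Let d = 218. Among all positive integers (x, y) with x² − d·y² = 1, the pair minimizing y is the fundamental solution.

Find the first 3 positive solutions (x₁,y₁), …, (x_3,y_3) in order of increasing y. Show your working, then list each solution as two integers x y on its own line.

√218 → a₀=14, period (1,3,3,1,28); ℓ=5 odd so k=9
i=0: a=14 ⇒ p=14, q=1
i=1: a=1 ⇒ p=15, q=1
…
i=3: a=3 ⇒ p=192, q=13
…
i=5: a=28 ⇒ p=7220, q=489
…
i=8: a=3 ⇒ p=96370, q=6527
i=9: a=1 ⇒ p=126003, q=8534
fundamental: x₁=126003, y₁=8534  (since 15876756009 − 218·72829156 = 1)
(x_2, y_2) = (126003·126003 + 218·8534·8534, 126003·8534 + 8534·126003) = (31753512017, 2150619204)
(x_3, y_3) = (126003·31753512017 + 218·8534·2150619204, 126003·2150619204 + 8534·31753512017) = (8002075549230099, 541968943114690)

126003 8534
31753512017 2150619204
8002075549230099 541968943114690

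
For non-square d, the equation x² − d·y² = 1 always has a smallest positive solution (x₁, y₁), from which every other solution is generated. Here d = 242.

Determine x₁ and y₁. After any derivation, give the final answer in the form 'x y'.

19601 1260

√242 = [15; 1,1,3,1,14,1,3,1,1,30, …], period ℓ=10 (even) → k=9
k=0  a_k=15  p_k/q_k = 15/1
…
k=5  a_k=14  p_k/q_k = 2069/133
…
k=8  a_k=1  p_k/q_k = 10905/701
k=9  a_k=1  p_k/q_k = 19601/1260
→ (19601, 1260).  Check: 19601²=384199201, 242·1260²=384199200, difference 1.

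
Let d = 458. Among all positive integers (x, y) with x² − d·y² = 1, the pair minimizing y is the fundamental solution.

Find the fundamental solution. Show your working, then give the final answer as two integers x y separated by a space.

√458 = [21; 2,2,42, …], period ℓ=3 (odd) → k=5
i=0: a=21 ⇒ p=21, q=1
i=1: a=2 ⇒ p=43, q=2
i=2: a=2 ⇒ p=107, q=5
i=3: a=42 ⇒ p=4537, q=212
i=4: a=2 ⇒ p=9181, q=429
i=5: a=2 ⇒ p=22899, q=1070
(x₁, y₁) = (22899, 1070);  22899² − 458·1070² = 1 ✓

22899 1070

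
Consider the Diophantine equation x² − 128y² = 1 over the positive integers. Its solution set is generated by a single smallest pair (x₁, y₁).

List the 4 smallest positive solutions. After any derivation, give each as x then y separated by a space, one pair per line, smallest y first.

577 51
665857 58854
768398401 67917465
886731088897 78376695756

√128 → a₀=11, period (3,5,3,22); ℓ=4 even so k=3
k=0  a_k=11  p_k/q_k = 11/1
…
k=2  a_k=5  p_k/q_k = 181/16
k=3  a_k=3  p_k/q_k = 577/51
(x₁, y₁) = (577, 51);  577² − 128·51² = 1 ✓
k=2:  x_2 = 577·577+128·51·51 = 665857,  y_2 = 577·51+51·577 = 58854
k=3:  x_3 = 577·665857+128·51·58854 = 768398401,  y_3 = 577·58854+51·665857 = 67917465
k=4:  x_4 = 577·768398401+128·51·67917465 = 886731088897,  y_4 = 577·67917465+51·768398401 = 78376695756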